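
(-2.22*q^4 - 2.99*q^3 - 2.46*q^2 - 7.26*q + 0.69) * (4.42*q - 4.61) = -9.8124*q^5 - 2.9816*q^4 + 2.9107*q^3 - 20.7486*q^2 + 36.5184*q - 3.1809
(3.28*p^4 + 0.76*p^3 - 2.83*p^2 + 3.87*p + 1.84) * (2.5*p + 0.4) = 8.2*p^5 + 3.212*p^4 - 6.771*p^3 + 8.543*p^2 + 6.148*p + 0.736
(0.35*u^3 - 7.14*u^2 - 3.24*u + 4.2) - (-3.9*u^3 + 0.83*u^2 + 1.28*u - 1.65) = 4.25*u^3 - 7.97*u^2 - 4.52*u + 5.85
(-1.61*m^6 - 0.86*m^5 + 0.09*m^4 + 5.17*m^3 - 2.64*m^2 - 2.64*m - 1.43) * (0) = 0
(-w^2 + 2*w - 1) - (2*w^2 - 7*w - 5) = -3*w^2 + 9*w + 4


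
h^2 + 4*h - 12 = (h - 2)*(h + 6)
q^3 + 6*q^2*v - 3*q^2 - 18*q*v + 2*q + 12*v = (q - 2)*(q - 1)*(q + 6*v)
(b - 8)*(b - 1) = b^2 - 9*b + 8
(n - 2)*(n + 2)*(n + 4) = n^3 + 4*n^2 - 4*n - 16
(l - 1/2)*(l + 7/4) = l^2 + 5*l/4 - 7/8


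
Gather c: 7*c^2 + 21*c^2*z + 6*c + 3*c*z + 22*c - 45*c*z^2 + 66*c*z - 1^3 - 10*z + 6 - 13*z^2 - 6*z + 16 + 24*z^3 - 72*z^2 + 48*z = c^2*(21*z + 7) + c*(-45*z^2 + 69*z + 28) + 24*z^3 - 85*z^2 + 32*z + 21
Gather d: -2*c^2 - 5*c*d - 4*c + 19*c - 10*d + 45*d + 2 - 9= -2*c^2 + 15*c + d*(35 - 5*c) - 7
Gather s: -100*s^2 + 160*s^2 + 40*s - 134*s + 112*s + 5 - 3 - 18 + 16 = 60*s^2 + 18*s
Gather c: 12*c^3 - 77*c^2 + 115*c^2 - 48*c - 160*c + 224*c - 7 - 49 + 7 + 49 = 12*c^3 + 38*c^2 + 16*c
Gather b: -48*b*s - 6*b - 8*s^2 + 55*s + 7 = b*(-48*s - 6) - 8*s^2 + 55*s + 7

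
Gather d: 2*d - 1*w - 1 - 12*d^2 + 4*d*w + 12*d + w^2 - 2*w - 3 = -12*d^2 + d*(4*w + 14) + w^2 - 3*w - 4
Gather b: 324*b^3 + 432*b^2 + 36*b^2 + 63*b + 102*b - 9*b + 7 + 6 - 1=324*b^3 + 468*b^2 + 156*b + 12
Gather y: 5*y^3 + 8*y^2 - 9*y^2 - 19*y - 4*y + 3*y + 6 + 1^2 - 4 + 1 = 5*y^3 - y^2 - 20*y + 4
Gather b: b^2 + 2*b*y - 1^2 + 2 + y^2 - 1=b^2 + 2*b*y + y^2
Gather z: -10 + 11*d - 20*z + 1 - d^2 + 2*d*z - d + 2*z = -d^2 + 10*d + z*(2*d - 18) - 9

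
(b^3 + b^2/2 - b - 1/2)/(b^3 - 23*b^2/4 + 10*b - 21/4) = 2*(2*b^2 + 3*b + 1)/(4*b^2 - 19*b + 21)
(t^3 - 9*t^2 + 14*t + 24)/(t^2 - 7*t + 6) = (t^2 - 3*t - 4)/(t - 1)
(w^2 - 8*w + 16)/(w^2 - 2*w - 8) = (w - 4)/(w + 2)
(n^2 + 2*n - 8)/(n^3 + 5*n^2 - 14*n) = (n + 4)/(n*(n + 7))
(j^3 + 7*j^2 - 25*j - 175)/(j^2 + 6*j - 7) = (j^2 - 25)/(j - 1)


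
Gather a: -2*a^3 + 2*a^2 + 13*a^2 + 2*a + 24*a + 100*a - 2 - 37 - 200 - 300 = -2*a^3 + 15*a^2 + 126*a - 539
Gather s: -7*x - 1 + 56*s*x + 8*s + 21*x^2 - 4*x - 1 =s*(56*x + 8) + 21*x^2 - 11*x - 2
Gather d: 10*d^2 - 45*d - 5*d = 10*d^2 - 50*d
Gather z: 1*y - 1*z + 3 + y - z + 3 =2*y - 2*z + 6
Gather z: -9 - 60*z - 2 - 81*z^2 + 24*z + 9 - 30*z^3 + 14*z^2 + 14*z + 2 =-30*z^3 - 67*z^2 - 22*z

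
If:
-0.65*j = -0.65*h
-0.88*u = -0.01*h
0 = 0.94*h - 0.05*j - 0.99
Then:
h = 1.11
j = 1.11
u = 0.01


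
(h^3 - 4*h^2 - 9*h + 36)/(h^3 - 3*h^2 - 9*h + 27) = (h - 4)/(h - 3)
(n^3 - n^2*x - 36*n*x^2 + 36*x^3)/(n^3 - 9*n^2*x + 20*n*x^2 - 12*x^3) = (-n - 6*x)/(-n + 2*x)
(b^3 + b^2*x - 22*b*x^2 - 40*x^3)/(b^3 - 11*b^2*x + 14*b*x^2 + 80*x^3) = (-b - 4*x)/(-b + 8*x)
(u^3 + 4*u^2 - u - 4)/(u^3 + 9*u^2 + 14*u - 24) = (u + 1)/(u + 6)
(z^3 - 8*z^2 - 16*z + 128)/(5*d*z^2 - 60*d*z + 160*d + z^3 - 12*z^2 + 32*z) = (z + 4)/(5*d + z)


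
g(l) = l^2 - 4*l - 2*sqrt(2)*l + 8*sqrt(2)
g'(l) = 2*l - 4 - 2*sqrt(2)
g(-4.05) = 55.37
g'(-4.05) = -14.93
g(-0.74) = 16.91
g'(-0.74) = -8.31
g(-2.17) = 30.84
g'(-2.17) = -11.17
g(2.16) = 1.23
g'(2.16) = -2.51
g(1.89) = 1.98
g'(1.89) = -3.05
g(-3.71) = 50.41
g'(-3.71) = -14.25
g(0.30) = 9.36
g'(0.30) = -6.23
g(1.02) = 5.39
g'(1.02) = -4.79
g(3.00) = -0.17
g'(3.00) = -0.83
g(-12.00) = 237.25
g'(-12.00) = -30.83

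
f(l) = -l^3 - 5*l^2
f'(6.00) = -168.00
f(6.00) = -396.00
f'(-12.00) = -312.00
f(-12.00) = 1008.00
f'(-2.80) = 4.48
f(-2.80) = -17.25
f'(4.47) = -104.64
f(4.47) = -189.22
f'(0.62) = -7.35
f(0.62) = -2.16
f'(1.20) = -16.32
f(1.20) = -8.93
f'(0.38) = -4.23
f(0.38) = -0.78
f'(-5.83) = -43.67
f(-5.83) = 28.21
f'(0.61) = -7.22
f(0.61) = -2.09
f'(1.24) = -17.01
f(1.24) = -9.59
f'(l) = -3*l^2 - 10*l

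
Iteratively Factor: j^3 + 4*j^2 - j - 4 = (j + 4)*(j^2 - 1) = (j - 1)*(j + 4)*(j + 1)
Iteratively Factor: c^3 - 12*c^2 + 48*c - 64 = (c - 4)*(c^2 - 8*c + 16) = (c - 4)^2*(c - 4)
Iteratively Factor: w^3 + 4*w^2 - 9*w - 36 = (w - 3)*(w^2 + 7*w + 12) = (w - 3)*(w + 4)*(w + 3)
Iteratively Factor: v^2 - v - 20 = (v - 5)*(v + 4)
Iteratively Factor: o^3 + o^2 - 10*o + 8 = (o - 1)*(o^2 + 2*o - 8) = (o - 2)*(o - 1)*(o + 4)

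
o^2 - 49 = (o - 7)*(o + 7)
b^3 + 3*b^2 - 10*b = b*(b - 2)*(b + 5)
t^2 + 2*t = t*(t + 2)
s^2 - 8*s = s*(s - 8)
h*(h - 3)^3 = h^4 - 9*h^3 + 27*h^2 - 27*h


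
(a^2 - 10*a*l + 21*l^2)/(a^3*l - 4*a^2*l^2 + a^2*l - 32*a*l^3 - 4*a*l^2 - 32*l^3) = (-a^2 + 10*a*l - 21*l^2)/(l*(-a^3 + 4*a^2*l - a^2 + 32*a*l^2 + 4*a*l + 32*l^2))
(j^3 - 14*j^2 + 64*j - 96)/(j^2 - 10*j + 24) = j - 4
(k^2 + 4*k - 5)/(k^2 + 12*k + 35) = (k - 1)/(k + 7)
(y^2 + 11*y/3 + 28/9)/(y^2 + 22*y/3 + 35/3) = (y + 4/3)/(y + 5)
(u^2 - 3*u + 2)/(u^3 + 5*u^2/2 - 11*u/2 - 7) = 2*(u - 1)/(2*u^2 + 9*u + 7)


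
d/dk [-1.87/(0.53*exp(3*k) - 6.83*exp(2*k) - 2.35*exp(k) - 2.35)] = (2.9733*exp(2*k) - 25.5442*exp(k) - 4.3945)*exp(k)/(-0.53*exp(3*k) + 6.83*exp(2*k) + 2.35*exp(k) + 2.35)^2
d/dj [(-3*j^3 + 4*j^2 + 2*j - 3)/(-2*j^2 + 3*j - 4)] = (6*j^4 - 18*j^3 + 52*j^2 - 44*j + 1)/(4*j^4 - 12*j^3 + 25*j^2 - 24*j + 16)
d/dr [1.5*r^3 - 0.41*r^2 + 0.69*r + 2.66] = 4.5*r^2 - 0.82*r + 0.69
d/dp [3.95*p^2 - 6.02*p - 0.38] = 7.9*p - 6.02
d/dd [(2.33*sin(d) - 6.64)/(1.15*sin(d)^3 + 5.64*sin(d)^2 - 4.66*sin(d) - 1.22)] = (-5.359*sin(d)^3 + 9.7668*sin(d)^2 + 74.8992*sin(d) - 33.785)*cos(d)/(1.3225*sin(d)^6 + 12.972*sin(d)^5 + 21.0916*sin(d)^4 - 55.3708*sin(d)^3 + 7.954*sin(d)^2 + 11.3704*sin(d) + 1.4884)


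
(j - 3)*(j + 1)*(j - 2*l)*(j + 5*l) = j^4 + 3*j^3*l - 2*j^3 - 10*j^2*l^2 - 6*j^2*l - 3*j^2 + 20*j*l^2 - 9*j*l + 30*l^2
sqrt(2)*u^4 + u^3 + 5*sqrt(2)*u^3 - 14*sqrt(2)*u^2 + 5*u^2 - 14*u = u*(u - 2)*(u + 7)*(sqrt(2)*u + 1)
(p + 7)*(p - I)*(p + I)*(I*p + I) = I*p^4 + 8*I*p^3 + 8*I*p^2 + 8*I*p + 7*I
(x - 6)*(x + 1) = x^2 - 5*x - 6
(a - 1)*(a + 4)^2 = a^3 + 7*a^2 + 8*a - 16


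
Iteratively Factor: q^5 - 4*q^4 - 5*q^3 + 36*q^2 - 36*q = (q - 2)*(q^4 - 2*q^3 - 9*q^2 + 18*q) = (q - 2)^2*(q^3 - 9*q) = (q - 2)^2*(q + 3)*(q^2 - 3*q) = q*(q - 2)^2*(q + 3)*(q - 3)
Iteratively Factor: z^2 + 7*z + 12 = (z + 4)*(z + 3)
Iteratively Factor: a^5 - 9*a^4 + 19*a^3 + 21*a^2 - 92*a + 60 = (a - 5)*(a^4 - 4*a^3 - a^2 + 16*a - 12) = (a - 5)*(a + 2)*(a^3 - 6*a^2 + 11*a - 6) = (a - 5)*(a - 2)*(a + 2)*(a^2 - 4*a + 3) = (a - 5)*(a - 3)*(a - 2)*(a + 2)*(a - 1)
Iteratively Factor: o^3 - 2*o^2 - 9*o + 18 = (o - 3)*(o^2 + o - 6) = (o - 3)*(o + 3)*(o - 2)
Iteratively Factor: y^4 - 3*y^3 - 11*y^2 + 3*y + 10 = (y + 2)*(y^3 - 5*y^2 - y + 5) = (y + 1)*(y + 2)*(y^2 - 6*y + 5) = (y - 1)*(y + 1)*(y + 2)*(y - 5)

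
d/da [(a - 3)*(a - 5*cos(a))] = a + (a - 3)*(5*sin(a) + 1) - 5*cos(a)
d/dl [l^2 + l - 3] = 2*l + 1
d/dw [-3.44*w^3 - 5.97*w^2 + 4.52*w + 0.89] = -10.32*w^2 - 11.94*w + 4.52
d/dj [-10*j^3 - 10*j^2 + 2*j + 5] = -30*j^2 - 20*j + 2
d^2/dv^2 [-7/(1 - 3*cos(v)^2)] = 42*(-6*sin(v)^4 + 5*sin(v)^2 + 2)/(3*cos(v)^2 - 1)^3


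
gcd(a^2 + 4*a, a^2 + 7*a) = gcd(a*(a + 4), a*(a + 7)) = a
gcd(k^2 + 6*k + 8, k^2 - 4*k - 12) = k + 2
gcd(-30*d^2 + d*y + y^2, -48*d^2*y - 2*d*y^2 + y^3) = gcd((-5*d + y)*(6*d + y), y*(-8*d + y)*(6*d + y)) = 6*d + y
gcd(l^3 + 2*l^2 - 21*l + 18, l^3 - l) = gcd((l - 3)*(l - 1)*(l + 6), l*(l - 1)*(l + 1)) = l - 1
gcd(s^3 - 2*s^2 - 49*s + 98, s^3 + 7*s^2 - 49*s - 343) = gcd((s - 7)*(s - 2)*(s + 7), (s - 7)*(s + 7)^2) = s^2 - 49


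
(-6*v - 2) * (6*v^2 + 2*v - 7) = -36*v^3 - 24*v^2 + 38*v + 14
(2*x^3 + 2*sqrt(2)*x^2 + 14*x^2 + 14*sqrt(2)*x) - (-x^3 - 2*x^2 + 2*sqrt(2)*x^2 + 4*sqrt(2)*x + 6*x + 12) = 3*x^3 + 16*x^2 - 6*x + 10*sqrt(2)*x - 12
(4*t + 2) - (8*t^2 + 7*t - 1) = -8*t^2 - 3*t + 3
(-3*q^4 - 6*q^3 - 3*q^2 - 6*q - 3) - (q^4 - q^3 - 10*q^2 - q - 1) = -4*q^4 - 5*q^3 + 7*q^2 - 5*q - 2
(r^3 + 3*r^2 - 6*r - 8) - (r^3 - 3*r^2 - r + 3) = 6*r^2 - 5*r - 11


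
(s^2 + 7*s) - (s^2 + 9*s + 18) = -2*s - 18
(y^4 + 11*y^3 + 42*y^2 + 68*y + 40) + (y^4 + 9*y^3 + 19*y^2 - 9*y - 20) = 2*y^4 + 20*y^3 + 61*y^2 + 59*y + 20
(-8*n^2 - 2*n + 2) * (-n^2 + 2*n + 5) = 8*n^4 - 14*n^3 - 46*n^2 - 6*n + 10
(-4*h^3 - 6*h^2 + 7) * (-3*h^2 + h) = 12*h^5 + 14*h^4 - 6*h^3 - 21*h^2 + 7*h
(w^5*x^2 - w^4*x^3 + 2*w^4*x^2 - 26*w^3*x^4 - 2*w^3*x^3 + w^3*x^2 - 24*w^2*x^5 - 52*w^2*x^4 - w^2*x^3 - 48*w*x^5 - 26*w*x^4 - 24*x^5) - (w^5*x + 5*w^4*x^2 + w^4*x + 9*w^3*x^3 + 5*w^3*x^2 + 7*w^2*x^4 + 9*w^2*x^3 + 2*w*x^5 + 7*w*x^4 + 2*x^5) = w^5*x^2 - w^5*x - w^4*x^3 - 3*w^4*x^2 - w^4*x - 26*w^3*x^4 - 11*w^3*x^3 - 4*w^3*x^2 - 24*w^2*x^5 - 59*w^2*x^4 - 10*w^2*x^3 - 50*w*x^5 - 33*w*x^4 - 26*x^5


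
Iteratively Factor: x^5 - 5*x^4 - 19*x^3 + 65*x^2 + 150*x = (x - 5)*(x^4 - 19*x^2 - 30*x) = (x - 5)^2*(x^3 + 5*x^2 + 6*x) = x*(x - 5)^2*(x^2 + 5*x + 6) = x*(x - 5)^2*(x + 3)*(x + 2)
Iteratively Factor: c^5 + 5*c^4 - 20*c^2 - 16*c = (c + 4)*(c^4 + c^3 - 4*c^2 - 4*c) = c*(c + 4)*(c^3 + c^2 - 4*c - 4) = c*(c + 1)*(c + 4)*(c^2 - 4) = c*(c + 1)*(c + 2)*(c + 4)*(c - 2)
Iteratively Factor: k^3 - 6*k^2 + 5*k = (k)*(k^2 - 6*k + 5) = k*(k - 5)*(k - 1)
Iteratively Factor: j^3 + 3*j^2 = (j + 3)*(j^2) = j*(j + 3)*(j)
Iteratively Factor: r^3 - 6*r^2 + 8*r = (r)*(r^2 - 6*r + 8) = r*(r - 4)*(r - 2)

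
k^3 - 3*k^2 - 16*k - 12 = (k - 6)*(k + 1)*(k + 2)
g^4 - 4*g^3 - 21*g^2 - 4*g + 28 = (g - 7)*(g - 1)*(g + 2)^2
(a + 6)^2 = a^2 + 12*a + 36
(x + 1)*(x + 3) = x^2 + 4*x + 3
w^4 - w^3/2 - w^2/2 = w^2*(w - 1)*(w + 1/2)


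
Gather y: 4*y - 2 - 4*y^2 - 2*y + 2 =-4*y^2 + 2*y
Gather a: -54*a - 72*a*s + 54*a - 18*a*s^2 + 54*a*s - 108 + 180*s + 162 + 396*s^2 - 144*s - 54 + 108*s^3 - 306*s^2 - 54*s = a*(-18*s^2 - 18*s) + 108*s^3 + 90*s^2 - 18*s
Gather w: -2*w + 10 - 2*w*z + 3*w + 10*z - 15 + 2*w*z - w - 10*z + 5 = 0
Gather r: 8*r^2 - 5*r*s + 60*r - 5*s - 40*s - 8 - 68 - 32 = 8*r^2 + r*(60 - 5*s) - 45*s - 108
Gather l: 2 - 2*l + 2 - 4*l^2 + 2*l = 4 - 4*l^2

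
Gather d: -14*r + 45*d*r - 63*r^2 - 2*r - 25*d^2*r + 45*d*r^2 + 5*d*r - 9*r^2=-25*d^2*r + d*(45*r^2 + 50*r) - 72*r^2 - 16*r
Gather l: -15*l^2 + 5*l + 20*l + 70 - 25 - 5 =-15*l^2 + 25*l + 40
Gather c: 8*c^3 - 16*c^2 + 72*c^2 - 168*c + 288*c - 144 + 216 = 8*c^3 + 56*c^2 + 120*c + 72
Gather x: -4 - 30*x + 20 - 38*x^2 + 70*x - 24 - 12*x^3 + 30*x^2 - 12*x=-12*x^3 - 8*x^2 + 28*x - 8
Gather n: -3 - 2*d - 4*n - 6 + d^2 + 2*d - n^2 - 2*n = d^2 - n^2 - 6*n - 9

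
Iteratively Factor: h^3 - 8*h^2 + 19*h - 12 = (h - 4)*(h^2 - 4*h + 3) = (h - 4)*(h - 1)*(h - 3)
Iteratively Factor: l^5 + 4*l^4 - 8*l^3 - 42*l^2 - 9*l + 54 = (l + 2)*(l^4 + 2*l^3 - 12*l^2 - 18*l + 27) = (l + 2)*(l + 3)*(l^3 - l^2 - 9*l + 9) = (l + 2)*(l + 3)^2*(l^2 - 4*l + 3) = (l - 3)*(l + 2)*(l + 3)^2*(l - 1)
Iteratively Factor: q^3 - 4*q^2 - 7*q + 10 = (q + 2)*(q^2 - 6*q + 5) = (q - 5)*(q + 2)*(q - 1)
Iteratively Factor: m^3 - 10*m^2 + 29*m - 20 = (m - 5)*(m^2 - 5*m + 4) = (m - 5)*(m - 1)*(m - 4)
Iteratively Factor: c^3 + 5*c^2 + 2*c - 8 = (c + 2)*(c^2 + 3*c - 4) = (c + 2)*(c + 4)*(c - 1)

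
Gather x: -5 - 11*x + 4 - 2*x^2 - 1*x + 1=-2*x^2 - 12*x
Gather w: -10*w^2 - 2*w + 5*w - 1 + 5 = -10*w^2 + 3*w + 4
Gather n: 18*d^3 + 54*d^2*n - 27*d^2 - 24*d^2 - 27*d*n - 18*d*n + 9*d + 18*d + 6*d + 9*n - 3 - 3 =18*d^3 - 51*d^2 + 33*d + n*(54*d^2 - 45*d + 9) - 6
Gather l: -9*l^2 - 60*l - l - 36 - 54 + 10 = -9*l^2 - 61*l - 80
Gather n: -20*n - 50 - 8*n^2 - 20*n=-8*n^2 - 40*n - 50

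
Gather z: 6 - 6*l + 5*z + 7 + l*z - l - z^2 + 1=-7*l - z^2 + z*(l + 5) + 14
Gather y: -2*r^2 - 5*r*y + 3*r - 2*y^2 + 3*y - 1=-2*r^2 + 3*r - 2*y^2 + y*(3 - 5*r) - 1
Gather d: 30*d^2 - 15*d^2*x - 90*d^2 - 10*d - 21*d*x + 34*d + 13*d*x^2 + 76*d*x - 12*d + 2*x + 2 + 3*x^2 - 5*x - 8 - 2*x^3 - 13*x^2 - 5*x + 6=d^2*(-15*x - 60) + d*(13*x^2 + 55*x + 12) - 2*x^3 - 10*x^2 - 8*x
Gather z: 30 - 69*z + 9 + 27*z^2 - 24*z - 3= 27*z^2 - 93*z + 36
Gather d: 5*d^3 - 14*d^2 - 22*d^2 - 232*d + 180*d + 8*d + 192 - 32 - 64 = 5*d^3 - 36*d^2 - 44*d + 96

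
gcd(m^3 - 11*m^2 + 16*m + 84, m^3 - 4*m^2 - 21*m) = m - 7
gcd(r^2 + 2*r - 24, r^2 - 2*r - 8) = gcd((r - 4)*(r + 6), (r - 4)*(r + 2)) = r - 4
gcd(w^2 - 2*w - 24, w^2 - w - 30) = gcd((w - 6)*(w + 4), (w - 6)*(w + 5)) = w - 6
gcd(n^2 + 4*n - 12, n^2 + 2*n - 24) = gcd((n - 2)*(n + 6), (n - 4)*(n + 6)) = n + 6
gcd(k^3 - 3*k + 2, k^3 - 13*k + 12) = k - 1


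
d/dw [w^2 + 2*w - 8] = 2*w + 2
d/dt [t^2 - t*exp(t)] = -t*exp(t) + 2*t - exp(t)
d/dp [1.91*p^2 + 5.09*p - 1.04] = 3.82*p + 5.09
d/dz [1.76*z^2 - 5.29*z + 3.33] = 3.52*z - 5.29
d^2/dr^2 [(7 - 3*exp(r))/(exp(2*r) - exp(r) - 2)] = (-3*exp(4*r) + 25*exp(3*r) - 57*exp(2*r) + 69*exp(r) - 26)*exp(r)/(exp(6*r) - 3*exp(5*r) - 3*exp(4*r) + 11*exp(3*r) + 6*exp(2*r) - 12*exp(r) - 8)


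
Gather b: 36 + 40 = 76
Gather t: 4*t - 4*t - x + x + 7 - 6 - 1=0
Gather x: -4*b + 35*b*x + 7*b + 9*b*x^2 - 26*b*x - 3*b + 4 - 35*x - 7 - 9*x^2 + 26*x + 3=x^2*(9*b - 9) + x*(9*b - 9)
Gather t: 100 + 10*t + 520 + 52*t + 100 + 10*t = 72*t + 720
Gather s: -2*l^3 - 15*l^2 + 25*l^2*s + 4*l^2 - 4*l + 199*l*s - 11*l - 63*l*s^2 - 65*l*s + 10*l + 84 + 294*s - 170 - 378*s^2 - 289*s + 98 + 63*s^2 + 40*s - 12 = -2*l^3 - 11*l^2 - 5*l + s^2*(-63*l - 315) + s*(25*l^2 + 134*l + 45)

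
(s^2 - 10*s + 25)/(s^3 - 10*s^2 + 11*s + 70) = (s - 5)/(s^2 - 5*s - 14)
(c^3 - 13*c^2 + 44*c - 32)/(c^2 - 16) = (c^2 - 9*c + 8)/(c + 4)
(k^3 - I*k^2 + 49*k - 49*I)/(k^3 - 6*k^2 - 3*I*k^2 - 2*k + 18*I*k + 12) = (k^2 + 49)/(k^2 - 2*k*(3 + I) + 12*I)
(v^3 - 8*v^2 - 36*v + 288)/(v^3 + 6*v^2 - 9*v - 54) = (v^2 - 14*v + 48)/(v^2 - 9)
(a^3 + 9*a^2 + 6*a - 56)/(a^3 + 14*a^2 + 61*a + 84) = (a - 2)/(a + 3)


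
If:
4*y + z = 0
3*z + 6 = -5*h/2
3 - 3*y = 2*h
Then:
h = 4/7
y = 13/21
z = -52/21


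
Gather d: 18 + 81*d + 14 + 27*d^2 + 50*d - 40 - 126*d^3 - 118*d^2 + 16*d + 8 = -126*d^3 - 91*d^2 + 147*d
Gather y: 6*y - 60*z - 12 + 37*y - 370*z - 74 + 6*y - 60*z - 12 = 49*y - 490*z - 98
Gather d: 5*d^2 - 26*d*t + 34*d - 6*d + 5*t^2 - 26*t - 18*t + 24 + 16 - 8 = 5*d^2 + d*(28 - 26*t) + 5*t^2 - 44*t + 32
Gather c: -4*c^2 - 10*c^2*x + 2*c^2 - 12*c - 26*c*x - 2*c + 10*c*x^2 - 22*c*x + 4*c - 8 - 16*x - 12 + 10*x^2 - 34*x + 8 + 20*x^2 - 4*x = c^2*(-10*x - 2) + c*(10*x^2 - 48*x - 10) + 30*x^2 - 54*x - 12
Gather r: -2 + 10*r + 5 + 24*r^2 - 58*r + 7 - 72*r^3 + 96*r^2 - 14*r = -72*r^3 + 120*r^2 - 62*r + 10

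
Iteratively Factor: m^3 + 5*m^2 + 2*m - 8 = (m + 2)*(m^2 + 3*m - 4) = (m - 1)*(m + 2)*(m + 4)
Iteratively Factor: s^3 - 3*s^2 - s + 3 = (s - 1)*(s^2 - 2*s - 3) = (s - 3)*(s - 1)*(s + 1)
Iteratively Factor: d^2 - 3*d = (d)*(d - 3)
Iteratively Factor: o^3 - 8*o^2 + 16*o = (o - 4)*(o^2 - 4*o) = o*(o - 4)*(o - 4)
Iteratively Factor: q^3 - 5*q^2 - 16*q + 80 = (q - 4)*(q^2 - q - 20) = (q - 5)*(q - 4)*(q + 4)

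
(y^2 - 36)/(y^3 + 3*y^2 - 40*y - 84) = (y + 6)/(y^2 + 9*y + 14)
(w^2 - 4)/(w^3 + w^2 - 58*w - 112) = (w - 2)/(w^2 - w - 56)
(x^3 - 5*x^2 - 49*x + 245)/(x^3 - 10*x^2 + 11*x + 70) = (x + 7)/(x + 2)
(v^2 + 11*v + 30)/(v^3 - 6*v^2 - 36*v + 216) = (v + 5)/(v^2 - 12*v + 36)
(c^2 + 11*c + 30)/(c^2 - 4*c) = (c^2 + 11*c + 30)/(c*(c - 4))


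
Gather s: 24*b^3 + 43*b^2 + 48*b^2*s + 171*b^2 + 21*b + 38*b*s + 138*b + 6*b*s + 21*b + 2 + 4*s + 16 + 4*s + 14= 24*b^3 + 214*b^2 + 180*b + s*(48*b^2 + 44*b + 8) + 32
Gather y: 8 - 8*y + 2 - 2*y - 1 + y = 9 - 9*y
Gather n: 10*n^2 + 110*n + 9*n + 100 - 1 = 10*n^2 + 119*n + 99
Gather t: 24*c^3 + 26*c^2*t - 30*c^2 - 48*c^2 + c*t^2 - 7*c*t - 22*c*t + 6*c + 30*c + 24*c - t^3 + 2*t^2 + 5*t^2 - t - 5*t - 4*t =24*c^3 - 78*c^2 + 60*c - t^3 + t^2*(c + 7) + t*(26*c^2 - 29*c - 10)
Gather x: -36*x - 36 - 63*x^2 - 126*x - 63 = -63*x^2 - 162*x - 99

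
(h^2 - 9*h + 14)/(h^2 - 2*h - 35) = (h - 2)/(h + 5)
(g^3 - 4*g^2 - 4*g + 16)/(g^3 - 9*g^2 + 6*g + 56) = (g - 2)/(g - 7)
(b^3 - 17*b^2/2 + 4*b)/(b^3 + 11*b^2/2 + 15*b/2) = (2*b^2 - 17*b + 8)/(2*b^2 + 11*b + 15)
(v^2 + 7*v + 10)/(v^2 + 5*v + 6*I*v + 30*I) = (v + 2)/(v + 6*I)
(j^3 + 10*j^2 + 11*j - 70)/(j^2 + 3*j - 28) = (j^2 + 3*j - 10)/(j - 4)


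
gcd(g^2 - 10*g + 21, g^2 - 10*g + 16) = 1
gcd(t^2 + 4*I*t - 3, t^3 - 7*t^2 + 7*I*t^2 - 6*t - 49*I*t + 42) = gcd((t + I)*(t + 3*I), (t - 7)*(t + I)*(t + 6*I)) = t + I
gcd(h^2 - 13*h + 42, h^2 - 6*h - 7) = h - 7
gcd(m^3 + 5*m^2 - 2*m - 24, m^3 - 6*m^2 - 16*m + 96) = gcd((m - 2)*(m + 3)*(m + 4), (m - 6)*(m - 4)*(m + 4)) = m + 4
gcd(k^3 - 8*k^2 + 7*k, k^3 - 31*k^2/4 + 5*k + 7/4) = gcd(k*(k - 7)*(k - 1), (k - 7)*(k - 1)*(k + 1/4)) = k^2 - 8*k + 7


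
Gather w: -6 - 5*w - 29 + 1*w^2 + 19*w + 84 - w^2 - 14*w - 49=0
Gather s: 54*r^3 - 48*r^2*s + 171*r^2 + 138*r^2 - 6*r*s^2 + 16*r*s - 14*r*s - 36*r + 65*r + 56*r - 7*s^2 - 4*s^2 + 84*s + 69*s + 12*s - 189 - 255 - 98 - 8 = 54*r^3 + 309*r^2 + 85*r + s^2*(-6*r - 11) + s*(-48*r^2 + 2*r + 165) - 550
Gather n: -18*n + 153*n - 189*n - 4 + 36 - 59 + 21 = -54*n - 6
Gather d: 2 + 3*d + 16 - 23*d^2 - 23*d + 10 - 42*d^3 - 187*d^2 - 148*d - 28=-42*d^3 - 210*d^2 - 168*d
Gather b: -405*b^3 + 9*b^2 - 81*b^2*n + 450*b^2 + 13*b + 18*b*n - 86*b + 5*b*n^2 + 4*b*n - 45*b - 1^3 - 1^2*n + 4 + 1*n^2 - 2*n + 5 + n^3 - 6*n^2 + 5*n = -405*b^3 + b^2*(459 - 81*n) + b*(5*n^2 + 22*n - 118) + n^3 - 5*n^2 + 2*n + 8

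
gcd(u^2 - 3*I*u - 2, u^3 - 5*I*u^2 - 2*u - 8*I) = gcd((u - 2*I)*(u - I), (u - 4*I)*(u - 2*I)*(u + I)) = u - 2*I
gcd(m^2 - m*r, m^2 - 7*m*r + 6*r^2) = -m + r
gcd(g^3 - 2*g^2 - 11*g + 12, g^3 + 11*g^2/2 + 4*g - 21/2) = g^2 + 2*g - 3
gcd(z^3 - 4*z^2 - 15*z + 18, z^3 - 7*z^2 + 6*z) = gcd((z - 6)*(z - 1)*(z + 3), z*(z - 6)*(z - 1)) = z^2 - 7*z + 6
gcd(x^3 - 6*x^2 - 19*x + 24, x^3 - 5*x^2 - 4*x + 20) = 1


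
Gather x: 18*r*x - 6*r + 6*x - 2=-6*r + x*(18*r + 6) - 2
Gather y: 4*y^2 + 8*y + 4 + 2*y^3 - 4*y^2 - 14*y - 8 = 2*y^3 - 6*y - 4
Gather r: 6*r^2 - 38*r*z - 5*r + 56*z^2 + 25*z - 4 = 6*r^2 + r*(-38*z - 5) + 56*z^2 + 25*z - 4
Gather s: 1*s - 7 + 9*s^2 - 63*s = 9*s^2 - 62*s - 7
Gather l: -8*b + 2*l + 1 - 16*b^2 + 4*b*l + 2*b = -16*b^2 - 6*b + l*(4*b + 2) + 1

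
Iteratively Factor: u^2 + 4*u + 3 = (u + 3)*(u + 1)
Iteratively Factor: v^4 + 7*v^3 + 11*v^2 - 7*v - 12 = (v + 1)*(v^3 + 6*v^2 + 5*v - 12) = (v + 1)*(v + 3)*(v^2 + 3*v - 4) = (v - 1)*(v + 1)*(v + 3)*(v + 4)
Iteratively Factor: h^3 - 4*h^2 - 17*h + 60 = (h + 4)*(h^2 - 8*h + 15) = (h - 5)*(h + 4)*(h - 3)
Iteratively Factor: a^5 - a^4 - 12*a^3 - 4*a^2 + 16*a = (a)*(a^4 - a^3 - 12*a^2 - 4*a + 16) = a*(a + 2)*(a^3 - 3*a^2 - 6*a + 8) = a*(a - 1)*(a + 2)*(a^2 - 2*a - 8) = a*(a - 4)*(a - 1)*(a + 2)*(a + 2)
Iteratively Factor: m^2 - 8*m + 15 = (m - 5)*(m - 3)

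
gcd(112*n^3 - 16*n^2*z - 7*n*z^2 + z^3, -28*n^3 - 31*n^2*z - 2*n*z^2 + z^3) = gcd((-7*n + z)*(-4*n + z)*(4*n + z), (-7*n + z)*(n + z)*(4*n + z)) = -28*n^2 - 3*n*z + z^2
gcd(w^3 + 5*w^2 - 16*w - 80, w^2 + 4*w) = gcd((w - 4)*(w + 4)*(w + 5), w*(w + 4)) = w + 4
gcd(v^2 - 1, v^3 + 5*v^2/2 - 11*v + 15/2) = v - 1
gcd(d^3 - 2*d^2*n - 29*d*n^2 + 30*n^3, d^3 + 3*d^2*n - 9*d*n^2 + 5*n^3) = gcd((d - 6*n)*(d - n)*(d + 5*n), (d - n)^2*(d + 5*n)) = d^2 + 4*d*n - 5*n^2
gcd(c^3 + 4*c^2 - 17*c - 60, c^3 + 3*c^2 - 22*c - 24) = c - 4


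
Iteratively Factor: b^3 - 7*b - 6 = (b + 2)*(b^2 - 2*b - 3) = (b - 3)*(b + 2)*(b + 1)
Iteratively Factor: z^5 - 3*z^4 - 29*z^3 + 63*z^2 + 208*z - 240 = (z - 5)*(z^4 + 2*z^3 - 19*z^2 - 32*z + 48) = (z - 5)*(z + 3)*(z^3 - z^2 - 16*z + 16) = (z - 5)*(z - 4)*(z + 3)*(z^2 + 3*z - 4) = (z - 5)*(z - 4)*(z - 1)*(z + 3)*(z + 4)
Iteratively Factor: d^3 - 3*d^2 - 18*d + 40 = (d + 4)*(d^2 - 7*d + 10) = (d - 5)*(d + 4)*(d - 2)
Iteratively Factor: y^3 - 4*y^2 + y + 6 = (y - 3)*(y^2 - y - 2) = (y - 3)*(y + 1)*(y - 2)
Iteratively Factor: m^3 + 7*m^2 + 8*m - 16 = (m + 4)*(m^2 + 3*m - 4) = (m + 4)^2*(m - 1)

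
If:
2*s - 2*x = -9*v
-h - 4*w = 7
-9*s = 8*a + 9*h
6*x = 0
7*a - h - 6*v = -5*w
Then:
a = -387*w/157 - 441/157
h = -4*w - 7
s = 972*w/157 + 1491/157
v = -216*w/157 - 994/471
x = 0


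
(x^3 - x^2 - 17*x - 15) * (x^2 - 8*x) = x^5 - 9*x^4 - 9*x^3 + 121*x^2 + 120*x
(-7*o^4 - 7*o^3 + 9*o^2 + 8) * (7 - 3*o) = 21*o^5 - 28*o^4 - 76*o^3 + 63*o^2 - 24*o + 56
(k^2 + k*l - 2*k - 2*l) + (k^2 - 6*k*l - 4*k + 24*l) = 2*k^2 - 5*k*l - 6*k + 22*l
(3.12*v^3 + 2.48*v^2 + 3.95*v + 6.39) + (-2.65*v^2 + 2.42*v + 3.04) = 3.12*v^3 - 0.17*v^2 + 6.37*v + 9.43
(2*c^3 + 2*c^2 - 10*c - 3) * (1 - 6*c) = -12*c^4 - 10*c^3 + 62*c^2 + 8*c - 3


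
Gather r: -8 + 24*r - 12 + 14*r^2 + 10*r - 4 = 14*r^2 + 34*r - 24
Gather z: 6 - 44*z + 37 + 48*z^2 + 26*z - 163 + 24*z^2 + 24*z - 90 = 72*z^2 + 6*z - 210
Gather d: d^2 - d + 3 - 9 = d^2 - d - 6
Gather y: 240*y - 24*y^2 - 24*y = -24*y^2 + 216*y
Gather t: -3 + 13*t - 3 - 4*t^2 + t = -4*t^2 + 14*t - 6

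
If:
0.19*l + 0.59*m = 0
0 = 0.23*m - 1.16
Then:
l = -15.66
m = 5.04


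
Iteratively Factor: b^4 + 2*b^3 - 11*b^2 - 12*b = (b - 3)*(b^3 + 5*b^2 + 4*b) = (b - 3)*(b + 4)*(b^2 + b) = (b - 3)*(b + 1)*(b + 4)*(b)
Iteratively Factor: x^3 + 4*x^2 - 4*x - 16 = (x + 2)*(x^2 + 2*x - 8) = (x - 2)*(x + 2)*(x + 4)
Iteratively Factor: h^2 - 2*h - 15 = (h - 5)*(h + 3)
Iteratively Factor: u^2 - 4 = (u + 2)*(u - 2)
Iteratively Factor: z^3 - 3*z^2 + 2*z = (z)*(z^2 - 3*z + 2) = z*(z - 1)*(z - 2)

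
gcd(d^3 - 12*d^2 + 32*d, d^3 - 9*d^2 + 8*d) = d^2 - 8*d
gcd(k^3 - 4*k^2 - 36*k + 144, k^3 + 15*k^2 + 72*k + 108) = k + 6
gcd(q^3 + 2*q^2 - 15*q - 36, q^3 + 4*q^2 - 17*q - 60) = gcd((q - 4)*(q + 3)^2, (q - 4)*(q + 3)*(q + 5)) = q^2 - q - 12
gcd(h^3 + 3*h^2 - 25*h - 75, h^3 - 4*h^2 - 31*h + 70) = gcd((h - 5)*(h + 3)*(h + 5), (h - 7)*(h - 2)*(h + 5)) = h + 5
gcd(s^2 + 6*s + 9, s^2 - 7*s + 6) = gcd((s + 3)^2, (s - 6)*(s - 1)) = 1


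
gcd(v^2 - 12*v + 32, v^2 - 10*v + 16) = v - 8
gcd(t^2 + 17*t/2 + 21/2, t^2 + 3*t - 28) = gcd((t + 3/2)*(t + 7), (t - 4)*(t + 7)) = t + 7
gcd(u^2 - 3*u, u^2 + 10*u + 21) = 1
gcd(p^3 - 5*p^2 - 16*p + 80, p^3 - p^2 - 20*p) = p^2 - p - 20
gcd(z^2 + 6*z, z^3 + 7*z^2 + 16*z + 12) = 1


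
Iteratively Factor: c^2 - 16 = (c + 4)*(c - 4)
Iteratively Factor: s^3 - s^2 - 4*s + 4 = (s - 2)*(s^2 + s - 2) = (s - 2)*(s + 2)*(s - 1)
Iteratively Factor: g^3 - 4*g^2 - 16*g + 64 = (g - 4)*(g^2 - 16) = (g - 4)*(g + 4)*(g - 4)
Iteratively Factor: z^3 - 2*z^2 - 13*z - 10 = (z - 5)*(z^2 + 3*z + 2) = (z - 5)*(z + 1)*(z + 2)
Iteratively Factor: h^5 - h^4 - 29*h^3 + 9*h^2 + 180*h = (h - 5)*(h^4 + 4*h^3 - 9*h^2 - 36*h) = (h - 5)*(h + 3)*(h^3 + h^2 - 12*h) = (h - 5)*(h + 3)*(h + 4)*(h^2 - 3*h) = (h - 5)*(h - 3)*(h + 3)*(h + 4)*(h)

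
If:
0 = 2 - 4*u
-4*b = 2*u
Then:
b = -1/4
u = 1/2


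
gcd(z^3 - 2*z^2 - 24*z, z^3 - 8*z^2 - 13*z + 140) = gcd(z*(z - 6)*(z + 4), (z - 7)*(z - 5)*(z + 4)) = z + 4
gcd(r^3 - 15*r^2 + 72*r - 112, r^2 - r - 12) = r - 4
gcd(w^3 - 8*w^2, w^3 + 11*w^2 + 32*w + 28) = 1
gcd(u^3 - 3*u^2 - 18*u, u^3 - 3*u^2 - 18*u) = u^3 - 3*u^2 - 18*u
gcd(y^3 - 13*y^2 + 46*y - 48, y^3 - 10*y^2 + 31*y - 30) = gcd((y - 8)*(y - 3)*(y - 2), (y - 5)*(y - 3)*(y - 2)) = y^2 - 5*y + 6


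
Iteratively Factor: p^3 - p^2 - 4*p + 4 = (p - 1)*(p^2 - 4) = (p - 2)*(p - 1)*(p + 2)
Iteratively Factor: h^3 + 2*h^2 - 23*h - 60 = (h + 3)*(h^2 - h - 20) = (h + 3)*(h + 4)*(h - 5)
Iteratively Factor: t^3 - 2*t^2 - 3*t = (t + 1)*(t^2 - 3*t) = t*(t + 1)*(t - 3)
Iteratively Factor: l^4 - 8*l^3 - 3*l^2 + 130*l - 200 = (l - 5)*(l^3 - 3*l^2 - 18*l + 40) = (l - 5)*(l - 2)*(l^2 - l - 20) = (l - 5)*(l - 2)*(l + 4)*(l - 5)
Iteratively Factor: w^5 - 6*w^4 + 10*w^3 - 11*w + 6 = (w + 1)*(w^4 - 7*w^3 + 17*w^2 - 17*w + 6) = (w - 1)*(w + 1)*(w^3 - 6*w^2 + 11*w - 6) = (w - 1)^2*(w + 1)*(w^2 - 5*w + 6) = (w - 2)*(w - 1)^2*(w + 1)*(w - 3)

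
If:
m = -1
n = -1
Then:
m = -1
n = -1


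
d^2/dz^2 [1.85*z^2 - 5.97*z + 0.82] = 3.70000000000000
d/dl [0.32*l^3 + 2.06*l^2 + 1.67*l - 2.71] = 0.96*l^2 + 4.12*l + 1.67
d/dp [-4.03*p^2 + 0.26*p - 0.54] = 0.26 - 8.06*p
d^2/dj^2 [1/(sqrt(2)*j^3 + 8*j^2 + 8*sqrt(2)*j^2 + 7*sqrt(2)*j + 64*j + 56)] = 2*(-(3*sqrt(2)*j + 8 + 8*sqrt(2))*(sqrt(2)*j^3 + 8*j^2 + 8*sqrt(2)*j^2 + 7*sqrt(2)*j + 64*j + 56) + (3*sqrt(2)*j^2 + 16*j + 16*sqrt(2)*j + 7*sqrt(2) + 64)^2)/(sqrt(2)*j^3 + 8*j^2 + 8*sqrt(2)*j^2 + 7*sqrt(2)*j + 64*j + 56)^3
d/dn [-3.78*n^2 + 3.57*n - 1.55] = 3.57 - 7.56*n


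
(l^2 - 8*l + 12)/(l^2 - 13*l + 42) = (l - 2)/(l - 7)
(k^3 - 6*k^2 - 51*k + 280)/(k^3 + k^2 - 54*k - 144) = (k^2 + 2*k - 35)/(k^2 + 9*k + 18)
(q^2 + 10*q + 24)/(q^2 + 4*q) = (q + 6)/q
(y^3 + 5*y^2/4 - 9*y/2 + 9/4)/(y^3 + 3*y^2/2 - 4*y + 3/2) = (4*y - 3)/(2*(2*y - 1))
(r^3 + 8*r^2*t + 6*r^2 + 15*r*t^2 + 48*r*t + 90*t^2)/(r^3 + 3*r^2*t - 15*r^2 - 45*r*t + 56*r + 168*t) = (r^2 + 5*r*t + 6*r + 30*t)/(r^2 - 15*r + 56)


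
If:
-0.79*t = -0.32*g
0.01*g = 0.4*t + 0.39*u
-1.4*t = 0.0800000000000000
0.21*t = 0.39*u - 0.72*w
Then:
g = -0.14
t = -0.06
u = 0.05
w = 0.05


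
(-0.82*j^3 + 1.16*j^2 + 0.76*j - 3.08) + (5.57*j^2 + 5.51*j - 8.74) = -0.82*j^3 + 6.73*j^2 + 6.27*j - 11.82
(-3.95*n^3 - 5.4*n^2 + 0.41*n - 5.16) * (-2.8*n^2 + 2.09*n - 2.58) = 11.06*n^5 + 6.8645*n^4 - 2.243*n^3 + 29.2369*n^2 - 11.8422*n + 13.3128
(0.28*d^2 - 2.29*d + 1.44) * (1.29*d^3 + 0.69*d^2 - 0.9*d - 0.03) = 0.3612*d^5 - 2.7609*d^4 + 0.0255000000000001*d^3 + 3.0462*d^2 - 1.2273*d - 0.0432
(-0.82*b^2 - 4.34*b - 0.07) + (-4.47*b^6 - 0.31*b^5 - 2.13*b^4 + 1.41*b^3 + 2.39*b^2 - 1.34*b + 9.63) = -4.47*b^6 - 0.31*b^5 - 2.13*b^4 + 1.41*b^3 + 1.57*b^2 - 5.68*b + 9.56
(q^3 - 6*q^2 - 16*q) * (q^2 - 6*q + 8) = q^5 - 12*q^4 + 28*q^3 + 48*q^2 - 128*q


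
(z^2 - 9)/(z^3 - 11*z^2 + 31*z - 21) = (z + 3)/(z^2 - 8*z + 7)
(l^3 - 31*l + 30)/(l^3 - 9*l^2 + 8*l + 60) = (l^2 + 5*l - 6)/(l^2 - 4*l - 12)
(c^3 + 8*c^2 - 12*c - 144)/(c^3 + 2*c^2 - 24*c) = (c + 6)/c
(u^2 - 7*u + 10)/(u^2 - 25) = (u - 2)/(u + 5)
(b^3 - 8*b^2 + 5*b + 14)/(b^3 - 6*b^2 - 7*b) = (b - 2)/b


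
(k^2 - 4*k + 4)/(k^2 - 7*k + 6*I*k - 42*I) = (k^2 - 4*k + 4)/(k^2 + k*(-7 + 6*I) - 42*I)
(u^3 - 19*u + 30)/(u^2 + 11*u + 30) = (u^2 - 5*u + 6)/(u + 6)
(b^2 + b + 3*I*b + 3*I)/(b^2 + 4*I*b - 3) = (b + 1)/(b + I)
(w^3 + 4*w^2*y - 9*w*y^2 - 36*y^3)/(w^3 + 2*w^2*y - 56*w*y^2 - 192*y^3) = (-w^2 + 9*y^2)/(-w^2 + 2*w*y + 48*y^2)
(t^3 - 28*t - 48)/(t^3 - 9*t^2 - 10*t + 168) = (t + 2)/(t - 7)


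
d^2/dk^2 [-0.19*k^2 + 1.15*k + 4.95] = -0.380000000000000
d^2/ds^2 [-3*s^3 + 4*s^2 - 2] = 8 - 18*s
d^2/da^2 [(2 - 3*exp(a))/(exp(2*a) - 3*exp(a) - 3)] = (-3*exp(4*a) - exp(3*a) - 72*exp(2*a) + 69*exp(a) - 45)*exp(a)/(exp(6*a) - 9*exp(5*a) + 18*exp(4*a) + 27*exp(3*a) - 54*exp(2*a) - 81*exp(a) - 27)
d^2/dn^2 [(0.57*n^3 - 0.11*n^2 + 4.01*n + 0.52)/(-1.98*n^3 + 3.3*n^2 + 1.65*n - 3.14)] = (1.4210854715202e-14*n^7 - 6.58627200000001*n^6 - 105.497964*n^5 + 177.426612*n^4 - 84.8649780000001*n^3 + 299.945844*n^2 - 280.620288*n - 52.990388)/(7.762392*n^9 - 38.81196*n^8 + 45.28062*n^7 + 65.679768*n^6 - 160.83441*n^5 + 14.08077*n^4 + 156.657699*n^3 - 71.96409*n^2 - 48.80502*n + 30.959144)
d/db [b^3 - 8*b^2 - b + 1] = 3*b^2 - 16*b - 1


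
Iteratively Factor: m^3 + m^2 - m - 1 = (m + 1)*(m^2 - 1) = (m - 1)*(m + 1)*(m + 1)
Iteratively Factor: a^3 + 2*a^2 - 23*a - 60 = (a + 4)*(a^2 - 2*a - 15) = (a - 5)*(a + 4)*(a + 3)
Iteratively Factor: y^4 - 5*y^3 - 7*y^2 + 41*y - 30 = (y - 5)*(y^3 - 7*y + 6) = (y - 5)*(y - 2)*(y^2 + 2*y - 3) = (y - 5)*(y - 2)*(y - 1)*(y + 3)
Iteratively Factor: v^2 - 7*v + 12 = (v - 4)*(v - 3)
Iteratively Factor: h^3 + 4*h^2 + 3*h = (h + 3)*(h^2 + h) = (h + 1)*(h + 3)*(h)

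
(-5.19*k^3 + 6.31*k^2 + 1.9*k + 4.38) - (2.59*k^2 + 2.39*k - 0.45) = -5.19*k^3 + 3.72*k^2 - 0.49*k + 4.83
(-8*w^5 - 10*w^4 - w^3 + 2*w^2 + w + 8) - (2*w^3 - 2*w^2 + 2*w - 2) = -8*w^5 - 10*w^4 - 3*w^3 + 4*w^2 - w + 10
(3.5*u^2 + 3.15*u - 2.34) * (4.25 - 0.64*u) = -2.24*u^3 + 12.859*u^2 + 14.8851*u - 9.945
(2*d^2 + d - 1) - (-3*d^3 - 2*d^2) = 3*d^3 + 4*d^2 + d - 1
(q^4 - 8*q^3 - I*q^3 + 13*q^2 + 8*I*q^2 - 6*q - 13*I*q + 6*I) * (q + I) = q^5 - 8*q^4 + 14*q^3 - 14*q^2 + 13*q - 6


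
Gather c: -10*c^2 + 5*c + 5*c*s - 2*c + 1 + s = -10*c^2 + c*(5*s + 3) + s + 1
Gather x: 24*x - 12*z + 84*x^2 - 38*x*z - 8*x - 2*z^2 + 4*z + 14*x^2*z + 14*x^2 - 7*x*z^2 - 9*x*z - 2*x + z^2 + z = x^2*(14*z + 98) + x*(-7*z^2 - 47*z + 14) - z^2 - 7*z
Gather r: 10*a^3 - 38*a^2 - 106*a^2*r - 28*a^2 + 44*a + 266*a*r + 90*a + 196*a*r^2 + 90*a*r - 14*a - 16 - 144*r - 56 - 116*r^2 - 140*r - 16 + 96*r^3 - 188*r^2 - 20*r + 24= 10*a^3 - 66*a^2 + 120*a + 96*r^3 + r^2*(196*a - 304) + r*(-106*a^2 + 356*a - 304) - 64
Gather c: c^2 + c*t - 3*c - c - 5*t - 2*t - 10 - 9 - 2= c^2 + c*(t - 4) - 7*t - 21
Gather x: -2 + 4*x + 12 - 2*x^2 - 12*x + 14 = -2*x^2 - 8*x + 24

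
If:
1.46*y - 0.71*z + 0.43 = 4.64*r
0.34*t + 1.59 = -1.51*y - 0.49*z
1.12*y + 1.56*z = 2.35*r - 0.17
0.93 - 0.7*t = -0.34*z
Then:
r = -0.43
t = 1.48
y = -1.49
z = 0.32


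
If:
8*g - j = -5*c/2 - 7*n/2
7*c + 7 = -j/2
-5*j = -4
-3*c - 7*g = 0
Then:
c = -37/35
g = 111/245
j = 4/5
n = -89/1715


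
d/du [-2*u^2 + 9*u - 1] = 9 - 4*u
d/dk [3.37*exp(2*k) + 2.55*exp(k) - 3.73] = (6.74*exp(k) + 2.55)*exp(k)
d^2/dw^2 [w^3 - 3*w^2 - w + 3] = 6*w - 6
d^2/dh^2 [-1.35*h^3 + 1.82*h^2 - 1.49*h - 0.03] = 3.64 - 8.1*h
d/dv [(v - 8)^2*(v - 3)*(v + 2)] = 4*v^3 - 51*v^2 + 148*v + 32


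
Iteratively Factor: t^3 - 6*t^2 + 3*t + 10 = (t - 2)*(t^2 - 4*t - 5) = (t - 2)*(t + 1)*(t - 5)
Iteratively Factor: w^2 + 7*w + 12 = (w + 3)*(w + 4)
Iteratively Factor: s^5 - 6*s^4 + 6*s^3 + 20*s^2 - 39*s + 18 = (s - 1)*(s^4 - 5*s^3 + s^2 + 21*s - 18) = (s - 3)*(s - 1)*(s^3 - 2*s^2 - 5*s + 6) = (s - 3)*(s - 1)^2*(s^2 - s - 6) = (s - 3)*(s - 1)^2*(s + 2)*(s - 3)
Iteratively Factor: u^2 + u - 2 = (u + 2)*(u - 1)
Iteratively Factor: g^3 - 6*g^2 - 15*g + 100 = (g - 5)*(g^2 - g - 20) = (g - 5)*(g + 4)*(g - 5)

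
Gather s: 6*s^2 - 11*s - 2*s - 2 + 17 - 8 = 6*s^2 - 13*s + 7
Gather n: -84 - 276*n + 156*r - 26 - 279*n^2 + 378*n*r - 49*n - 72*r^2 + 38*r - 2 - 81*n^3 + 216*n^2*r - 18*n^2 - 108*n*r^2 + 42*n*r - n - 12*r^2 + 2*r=-81*n^3 + n^2*(216*r - 297) + n*(-108*r^2 + 420*r - 326) - 84*r^2 + 196*r - 112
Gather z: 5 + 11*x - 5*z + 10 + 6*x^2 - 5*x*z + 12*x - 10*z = 6*x^2 + 23*x + z*(-5*x - 15) + 15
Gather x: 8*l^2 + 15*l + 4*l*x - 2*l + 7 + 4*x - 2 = 8*l^2 + 13*l + x*(4*l + 4) + 5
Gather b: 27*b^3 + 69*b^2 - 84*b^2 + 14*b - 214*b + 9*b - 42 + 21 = 27*b^3 - 15*b^2 - 191*b - 21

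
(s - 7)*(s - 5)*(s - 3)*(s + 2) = s^4 - 13*s^3 + 41*s^2 + 37*s - 210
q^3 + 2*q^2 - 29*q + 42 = (q - 3)*(q - 2)*(q + 7)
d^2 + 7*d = d*(d + 7)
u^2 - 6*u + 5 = (u - 5)*(u - 1)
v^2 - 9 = (v - 3)*(v + 3)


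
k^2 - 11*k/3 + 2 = (k - 3)*(k - 2/3)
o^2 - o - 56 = (o - 8)*(o + 7)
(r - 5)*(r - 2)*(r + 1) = r^3 - 6*r^2 + 3*r + 10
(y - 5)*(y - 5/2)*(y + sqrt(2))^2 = y^4 - 15*y^3/2 + 2*sqrt(2)*y^3 - 15*sqrt(2)*y^2 + 29*y^2/2 - 15*y + 25*sqrt(2)*y + 25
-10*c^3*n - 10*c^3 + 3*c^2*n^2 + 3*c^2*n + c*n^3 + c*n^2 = (-2*c + n)*(5*c + n)*(c*n + c)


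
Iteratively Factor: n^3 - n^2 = (n)*(n^2 - n) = n*(n - 1)*(n)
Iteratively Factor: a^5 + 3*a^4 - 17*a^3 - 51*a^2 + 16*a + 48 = (a + 3)*(a^4 - 17*a^2 + 16) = (a + 3)*(a + 4)*(a^3 - 4*a^2 - a + 4) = (a + 1)*(a + 3)*(a + 4)*(a^2 - 5*a + 4) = (a - 4)*(a + 1)*(a + 3)*(a + 4)*(a - 1)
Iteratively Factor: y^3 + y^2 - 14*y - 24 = (y + 2)*(y^2 - y - 12) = (y - 4)*(y + 2)*(y + 3)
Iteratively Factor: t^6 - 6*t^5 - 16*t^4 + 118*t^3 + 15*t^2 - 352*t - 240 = (t - 3)*(t^5 - 3*t^4 - 25*t^3 + 43*t^2 + 144*t + 80) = (t - 3)*(t + 4)*(t^4 - 7*t^3 + 3*t^2 + 31*t + 20) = (t - 3)*(t + 1)*(t + 4)*(t^3 - 8*t^2 + 11*t + 20) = (t - 3)*(t + 1)^2*(t + 4)*(t^2 - 9*t + 20) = (t - 5)*(t - 3)*(t + 1)^2*(t + 4)*(t - 4)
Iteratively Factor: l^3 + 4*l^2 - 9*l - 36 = (l + 4)*(l^2 - 9) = (l - 3)*(l + 4)*(l + 3)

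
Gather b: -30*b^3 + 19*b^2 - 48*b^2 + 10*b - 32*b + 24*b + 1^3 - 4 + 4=-30*b^3 - 29*b^2 + 2*b + 1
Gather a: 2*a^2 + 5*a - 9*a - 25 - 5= 2*a^2 - 4*a - 30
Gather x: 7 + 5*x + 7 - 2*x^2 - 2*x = -2*x^2 + 3*x + 14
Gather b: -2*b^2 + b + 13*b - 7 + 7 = -2*b^2 + 14*b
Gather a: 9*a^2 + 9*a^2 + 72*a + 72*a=18*a^2 + 144*a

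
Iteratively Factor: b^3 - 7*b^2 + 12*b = (b)*(b^2 - 7*b + 12) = b*(b - 4)*(b - 3)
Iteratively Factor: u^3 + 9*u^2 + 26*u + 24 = (u + 3)*(u^2 + 6*u + 8) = (u + 2)*(u + 3)*(u + 4)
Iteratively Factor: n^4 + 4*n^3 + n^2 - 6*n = (n + 2)*(n^3 + 2*n^2 - 3*n) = (n - 1)*(n + 2)*(n^2 + 3*n) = (n - 1)*(n + 2)*(n + 3)*(n)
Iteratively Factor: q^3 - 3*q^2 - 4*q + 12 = (q - 3)*(q^2 - 4) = (q - 3)*(q - 2)*(q + 2)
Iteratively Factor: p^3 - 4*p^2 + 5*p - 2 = (p - 1)*(p^2 - 3*p + 2) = (p - 2)*(p - 1)*(p - 1)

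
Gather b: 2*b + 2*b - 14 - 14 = 4*b - 28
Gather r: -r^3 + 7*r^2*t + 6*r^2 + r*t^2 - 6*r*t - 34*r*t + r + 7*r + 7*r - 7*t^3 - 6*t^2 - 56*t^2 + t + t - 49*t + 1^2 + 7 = -r^3 + r^2*(7*t + 6) + r*(t^2 - 40*t + 15) - 7*t^3 - 62*t^2 - 47*t + 8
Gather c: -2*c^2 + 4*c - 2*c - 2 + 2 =-2*c^2 + 2*c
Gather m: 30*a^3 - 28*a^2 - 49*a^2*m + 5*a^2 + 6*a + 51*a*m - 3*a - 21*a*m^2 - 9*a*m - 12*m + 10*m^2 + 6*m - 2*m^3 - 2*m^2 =30*a^3 - 23*a^2 + 3*a - 2*m^3 + m^2*(8 - 21*a) + m*(-49*a^2 + 42*a - 6)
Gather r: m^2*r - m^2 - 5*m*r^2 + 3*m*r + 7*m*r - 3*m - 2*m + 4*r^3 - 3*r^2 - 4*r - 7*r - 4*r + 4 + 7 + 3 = -m^2 - 5*m + 4*r^3 + r^2*(-5*m - 3) + r*(m^2 + 10*m - 15) + 14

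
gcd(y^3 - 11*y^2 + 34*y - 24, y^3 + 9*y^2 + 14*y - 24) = y - 1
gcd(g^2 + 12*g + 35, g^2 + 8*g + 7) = g + 7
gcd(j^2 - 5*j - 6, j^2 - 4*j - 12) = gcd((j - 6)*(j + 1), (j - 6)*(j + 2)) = j - 6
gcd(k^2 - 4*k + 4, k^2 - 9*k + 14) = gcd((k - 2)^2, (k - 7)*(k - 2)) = k - 2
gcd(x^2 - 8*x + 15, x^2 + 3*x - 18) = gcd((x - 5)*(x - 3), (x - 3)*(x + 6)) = x - 3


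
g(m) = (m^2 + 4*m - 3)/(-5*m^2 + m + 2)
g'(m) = (2*m + 4)/(-5*m^2 + m + 2) + (10*m - 1)*(m^2 + 4*m - 3)/(-5*m^2 + m + 2)^2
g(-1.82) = 0.43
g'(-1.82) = 0.48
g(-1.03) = 1.40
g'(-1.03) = 3.20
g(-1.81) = 0.43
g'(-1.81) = 0.48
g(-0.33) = -3.74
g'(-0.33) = 17.26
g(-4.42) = 0.01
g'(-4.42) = 0.05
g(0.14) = -1.19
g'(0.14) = 1.86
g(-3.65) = 0.06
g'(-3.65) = 0.08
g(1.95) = -0.57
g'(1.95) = 0.18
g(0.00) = -1.50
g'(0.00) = 2.75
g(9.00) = -0.29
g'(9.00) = 0.01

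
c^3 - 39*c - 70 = (c - 7)*(c + 2)*(c + 5)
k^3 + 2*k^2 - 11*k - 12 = (k - 3)*(k + 1)*(k + 4)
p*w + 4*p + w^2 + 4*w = (p + w)*(w + 4)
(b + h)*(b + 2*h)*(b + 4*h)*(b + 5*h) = b^4 + 12*b^3*h + 49*b^2*h^2 + 78*b*h^3 + 40*h^4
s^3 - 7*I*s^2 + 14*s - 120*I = (s - 6*I)*(s - 5*I)*(s + 4*I)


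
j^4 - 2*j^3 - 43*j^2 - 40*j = j*(j - 8)*(j + 1)*(j + 5)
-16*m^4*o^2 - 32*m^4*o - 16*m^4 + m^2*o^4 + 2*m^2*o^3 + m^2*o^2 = (-4*m + o)*(4*m + o)*(m*o + m)^2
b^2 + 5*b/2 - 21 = (b - 7/2)*(b + 6)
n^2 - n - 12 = (n - 4)*(n + 3)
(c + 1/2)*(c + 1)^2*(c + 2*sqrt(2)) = c^4 + 5*c^3/2 + 2*sqrt(2)*c^3 + 2*c^2 + 5*sqrt(2)*c^2 + c/2 + 4*sqrt(2)*c + sqrt(2)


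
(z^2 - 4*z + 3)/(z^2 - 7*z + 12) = (z - 1)/(z - 4)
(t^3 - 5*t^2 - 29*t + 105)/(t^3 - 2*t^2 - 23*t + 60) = (t - 7)/(t - 4)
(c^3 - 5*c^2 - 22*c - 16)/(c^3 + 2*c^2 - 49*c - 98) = (c^2 - 7*c - 8)/(c^2 - 49)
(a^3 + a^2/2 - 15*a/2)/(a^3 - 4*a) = (2*a^2 + a - 15)/(2*(a^2 - 4))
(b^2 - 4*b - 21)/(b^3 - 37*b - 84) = 1/(b + 4)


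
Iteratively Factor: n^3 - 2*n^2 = (n)*(n^2 - 2*n) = n^2*(n - 2)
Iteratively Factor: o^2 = (o)*(o)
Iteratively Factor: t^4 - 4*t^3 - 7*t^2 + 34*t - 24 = (t - 4)*(t^3 - 7*t + 6) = (t - 4)*(t - 2)*(t^2 + 2*t - 3) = (t - 4)*(t - 2)*(t - 1)*(t + 3)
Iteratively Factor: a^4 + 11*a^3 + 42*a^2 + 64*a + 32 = (a + 4)*(a^3 + 7*a^2 + 14*a + 8) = (a + 2)*(a + 4)*(a^2 + 5*a + 4) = (a + 1)*(a + 2)*(a + 4)*(a + 4)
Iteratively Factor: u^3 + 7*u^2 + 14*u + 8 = (u + 1)*(u^2 + 6*u + 8) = (u + 1)*(u + 4)*(u + 2)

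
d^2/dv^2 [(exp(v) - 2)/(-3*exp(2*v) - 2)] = (-9*exp(4*v) + 72*exp(3*v) + 36*exp(2*v) - 48*exp(v) - 4)*exp(v)/(27*exp(6*v) + 54*exp(4*v) + 36*exp(2*v) + 8)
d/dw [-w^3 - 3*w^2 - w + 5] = -3*w^2 - 6*w - 1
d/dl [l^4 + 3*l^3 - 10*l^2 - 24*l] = 4*l^3 + 9*l^2 - 20*l - 24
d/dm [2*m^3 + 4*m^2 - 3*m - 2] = 6*m^2 + 8*m - 3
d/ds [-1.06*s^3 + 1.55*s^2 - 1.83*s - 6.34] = -3.18*s^2 + 3.1*s - 1.83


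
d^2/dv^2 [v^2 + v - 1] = 2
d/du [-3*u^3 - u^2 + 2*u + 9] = -9*u^2 - 2*u + 2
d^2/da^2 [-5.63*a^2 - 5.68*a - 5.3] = -11.2600000000000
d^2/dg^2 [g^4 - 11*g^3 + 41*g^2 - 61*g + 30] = 12*g^2 - 66*g + 82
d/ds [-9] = 0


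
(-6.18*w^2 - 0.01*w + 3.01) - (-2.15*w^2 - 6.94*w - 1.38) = -4.03*w^2 + 6.93*w + 4.39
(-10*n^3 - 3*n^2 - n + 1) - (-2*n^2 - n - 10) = -10*n^3 - n^2 + 11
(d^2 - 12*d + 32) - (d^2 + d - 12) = 44 - 13*d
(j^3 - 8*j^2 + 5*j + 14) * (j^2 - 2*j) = j^5 - 10*j^4 + 21*j^3 + 4*j^2 - 28*j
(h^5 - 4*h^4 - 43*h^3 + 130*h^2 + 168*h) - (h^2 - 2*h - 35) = h^5 - 4*h^4 - 43*h^3 + 129*h^2 + 170*h + 35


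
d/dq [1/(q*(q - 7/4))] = 4*(7 - 8*q)/(q^2*(16*q^2 - 56*q + 49))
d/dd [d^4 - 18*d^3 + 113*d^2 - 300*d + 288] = 4*d^3 - 54*d^2 + 226*d - 300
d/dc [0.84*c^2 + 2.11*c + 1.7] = 1.68*c + 2.11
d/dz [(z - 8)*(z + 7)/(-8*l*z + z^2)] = (-8*l*z^2 - 448*l + z^2 + 112*z)/(z^2*(64*l^2 - 16*l*z + z^2))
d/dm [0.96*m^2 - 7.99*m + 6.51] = 1.92*m - 7.99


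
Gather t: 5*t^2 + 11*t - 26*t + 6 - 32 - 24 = 5*t^2 - 15*t - 50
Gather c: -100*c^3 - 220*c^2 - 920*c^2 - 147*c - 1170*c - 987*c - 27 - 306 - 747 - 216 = -100*c^3 - 1140*c^2 - 2304*c - 1296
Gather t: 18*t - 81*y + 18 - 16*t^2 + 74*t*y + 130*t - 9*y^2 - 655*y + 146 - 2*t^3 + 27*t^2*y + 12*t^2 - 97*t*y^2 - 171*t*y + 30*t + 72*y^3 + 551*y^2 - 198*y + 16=-2*t^3 + t^2*(27*y - 4) + t*(-97*y^2 - 97*y + 178) + 72*y^3 + 542*y^2 - 934*y + 180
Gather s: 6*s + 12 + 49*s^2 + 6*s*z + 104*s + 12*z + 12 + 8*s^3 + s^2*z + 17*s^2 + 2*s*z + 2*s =8*s^3 + s^2*(z + 66) + s*(8*z + 112) + 12*z + 24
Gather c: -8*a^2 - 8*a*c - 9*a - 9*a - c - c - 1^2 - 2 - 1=-8*a^2 - 18*a + c*(-8*a - 2) - 4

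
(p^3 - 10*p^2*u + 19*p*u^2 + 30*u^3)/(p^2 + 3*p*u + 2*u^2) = (p^2 - 11*p*u + 30*u^2)/(p + 2*u)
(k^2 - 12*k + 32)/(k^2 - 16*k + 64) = (k - 4)/(k - 8)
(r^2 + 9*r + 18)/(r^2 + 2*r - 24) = (r + 3)/(r - 4)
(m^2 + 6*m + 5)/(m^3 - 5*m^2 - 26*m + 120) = (m + 1)/(m^2 - 10*m + 24)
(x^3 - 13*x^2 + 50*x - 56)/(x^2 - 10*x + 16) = (x^2 - 11*x + 28)/(x - 8)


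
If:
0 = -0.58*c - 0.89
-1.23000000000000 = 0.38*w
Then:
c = -1.53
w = -3.24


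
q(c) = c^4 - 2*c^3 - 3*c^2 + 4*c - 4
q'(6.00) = 616.00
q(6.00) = 776.00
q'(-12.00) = -7700.00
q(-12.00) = 23708.00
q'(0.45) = 0.45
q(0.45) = -2.95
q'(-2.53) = -84.00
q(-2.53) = 40.04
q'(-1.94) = -36.15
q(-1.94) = 5.72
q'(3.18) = 52.88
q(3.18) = 16.33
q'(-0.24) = 5.04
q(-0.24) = -5.10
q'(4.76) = 270.90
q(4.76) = 244.73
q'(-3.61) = -240.72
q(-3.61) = 206.39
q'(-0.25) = 5.06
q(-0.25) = -5.15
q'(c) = 4*c^3 - 6*c^2 - 6*c + 4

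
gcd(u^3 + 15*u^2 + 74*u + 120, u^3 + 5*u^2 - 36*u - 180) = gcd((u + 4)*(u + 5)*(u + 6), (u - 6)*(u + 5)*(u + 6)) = u^2 + 11*u + 30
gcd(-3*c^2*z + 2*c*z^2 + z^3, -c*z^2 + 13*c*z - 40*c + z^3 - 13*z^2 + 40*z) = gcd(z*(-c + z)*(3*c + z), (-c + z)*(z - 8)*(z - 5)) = -c + z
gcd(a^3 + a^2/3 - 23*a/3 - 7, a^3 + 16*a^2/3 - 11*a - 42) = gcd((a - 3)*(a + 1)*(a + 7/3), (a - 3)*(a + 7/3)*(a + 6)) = a^2 - 2*a/3 - 7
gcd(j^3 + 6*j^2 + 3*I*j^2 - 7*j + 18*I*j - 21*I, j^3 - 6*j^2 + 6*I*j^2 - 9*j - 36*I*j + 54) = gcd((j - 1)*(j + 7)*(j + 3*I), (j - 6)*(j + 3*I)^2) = j + 3*I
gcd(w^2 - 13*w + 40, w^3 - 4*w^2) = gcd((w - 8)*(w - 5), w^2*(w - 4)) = 1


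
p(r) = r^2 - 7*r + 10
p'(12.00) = 17.00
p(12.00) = 70.00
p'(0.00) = -7.00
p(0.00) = 10.00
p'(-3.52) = -14.04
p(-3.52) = 47.03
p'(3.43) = -0.14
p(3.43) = -2.25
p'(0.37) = -6.26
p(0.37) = 7.55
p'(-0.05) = -7.10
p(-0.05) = 10.35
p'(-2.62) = -12.24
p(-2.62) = 35.20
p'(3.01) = -0.98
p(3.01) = -2.01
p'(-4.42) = -15.84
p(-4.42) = 60.48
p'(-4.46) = -15.92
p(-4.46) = 61.11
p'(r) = 2*r - 7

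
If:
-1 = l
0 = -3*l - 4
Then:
No Solution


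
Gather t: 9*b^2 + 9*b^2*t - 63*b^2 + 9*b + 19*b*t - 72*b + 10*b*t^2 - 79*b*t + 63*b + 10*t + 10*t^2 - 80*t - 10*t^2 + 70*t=-54*b^2 + 10*b*t^2 + t*(9*b^2 - 60*b)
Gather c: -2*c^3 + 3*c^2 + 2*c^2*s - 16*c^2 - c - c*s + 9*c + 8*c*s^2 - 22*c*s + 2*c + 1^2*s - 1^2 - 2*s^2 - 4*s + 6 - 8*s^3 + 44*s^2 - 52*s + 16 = -2*c^3 + c^2*(2*s - 13) + c*(8*s^2 - 23*s + 10) - 8*s^3 + 42*s^2 - 55*s + 21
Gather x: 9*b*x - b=9*b*x - b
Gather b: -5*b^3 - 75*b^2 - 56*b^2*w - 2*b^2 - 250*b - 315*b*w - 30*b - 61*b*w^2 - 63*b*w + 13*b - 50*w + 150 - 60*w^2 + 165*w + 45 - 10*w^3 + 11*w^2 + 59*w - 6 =-5*b^3 + b^2*(-56*w - 77) + b*(-61*w^2 - 378*w - 267) - 10*w^3 - 49*w^2 + 174*w + 189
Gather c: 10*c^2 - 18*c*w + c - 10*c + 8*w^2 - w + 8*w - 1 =10*c^2 + c*(-18*w - 9) + 8*w^2 + 7*w - 1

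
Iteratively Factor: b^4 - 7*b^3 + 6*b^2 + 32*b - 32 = (b + 2)*(b^3 - 9*b^2 + 24*b - 16) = (b - 4)*(b + 2)*(b^2 - 5*b + 4) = (b - 4)*(b - 1)*(b + 2)*(b - 4)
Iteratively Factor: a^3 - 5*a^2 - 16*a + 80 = (a - 5)*(a^2 - 16) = (a - 5)*(a + 4)*(a - 4)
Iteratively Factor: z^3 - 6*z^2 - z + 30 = (z + 2)*(z^2 - 8*z + 15) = (z - 5)*(z + 2)*(z - 3)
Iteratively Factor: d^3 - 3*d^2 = (d)*(d^2 - 3*d) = d^2*(d - 3)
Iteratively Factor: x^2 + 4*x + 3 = (x + 1)*(x + 3)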